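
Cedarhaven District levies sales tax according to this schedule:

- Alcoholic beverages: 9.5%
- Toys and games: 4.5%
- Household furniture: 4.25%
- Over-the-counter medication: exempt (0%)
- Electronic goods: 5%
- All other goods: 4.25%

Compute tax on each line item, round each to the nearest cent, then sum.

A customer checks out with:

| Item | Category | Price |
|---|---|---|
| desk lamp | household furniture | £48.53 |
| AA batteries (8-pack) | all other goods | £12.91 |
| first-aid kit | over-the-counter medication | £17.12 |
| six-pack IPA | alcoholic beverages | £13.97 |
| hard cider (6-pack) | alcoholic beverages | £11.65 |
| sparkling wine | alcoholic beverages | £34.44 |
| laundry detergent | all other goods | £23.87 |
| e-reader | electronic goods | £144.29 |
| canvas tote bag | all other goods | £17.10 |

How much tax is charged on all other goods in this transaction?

AA batteries (8-pack) £12.91: all other goods → 4.25% → £0.55
Laundry detergent £23.87: all other goods → 4.25% → £1.01
Canvas tote bag £17.10: all other goods → 4.25% → £0.73
Tax on all other goods = £0.55 + £1.01 + £0.73 = £2.29

£2.29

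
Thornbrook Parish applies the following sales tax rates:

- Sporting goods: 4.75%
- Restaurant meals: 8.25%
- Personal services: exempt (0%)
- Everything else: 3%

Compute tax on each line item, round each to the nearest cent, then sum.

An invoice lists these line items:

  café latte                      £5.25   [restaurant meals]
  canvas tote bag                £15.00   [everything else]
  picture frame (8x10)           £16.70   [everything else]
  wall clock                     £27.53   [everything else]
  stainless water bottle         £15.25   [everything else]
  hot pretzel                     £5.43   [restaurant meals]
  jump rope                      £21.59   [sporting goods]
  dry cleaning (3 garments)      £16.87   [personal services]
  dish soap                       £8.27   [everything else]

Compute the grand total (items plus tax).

Café latte £5.25: restaurant meals → 8.25% → £0.43
Canvas tote bag £15.00: everything else → 3% → £0.45
Picture frame (8x10) £16.70: everything else → 3% → £0.50
Wall clock £27.53: everything else → 3% → £0.83
Stainless water bottle £15.25: everything else → 3% → £0.46
Hot pretzel £5.43: restaurant meals → 8.25% → £0.45
Jump rope £21.59: sporting goods → 4.75% → £1.03
Dry cleaning (3 garments) £16.87: personal services → 0% → £0.00
Dish soap £8.27: everything else → 3% → £0.25
Subtotal = £131.89; tax = £4.40; total due = £136.29

£136.29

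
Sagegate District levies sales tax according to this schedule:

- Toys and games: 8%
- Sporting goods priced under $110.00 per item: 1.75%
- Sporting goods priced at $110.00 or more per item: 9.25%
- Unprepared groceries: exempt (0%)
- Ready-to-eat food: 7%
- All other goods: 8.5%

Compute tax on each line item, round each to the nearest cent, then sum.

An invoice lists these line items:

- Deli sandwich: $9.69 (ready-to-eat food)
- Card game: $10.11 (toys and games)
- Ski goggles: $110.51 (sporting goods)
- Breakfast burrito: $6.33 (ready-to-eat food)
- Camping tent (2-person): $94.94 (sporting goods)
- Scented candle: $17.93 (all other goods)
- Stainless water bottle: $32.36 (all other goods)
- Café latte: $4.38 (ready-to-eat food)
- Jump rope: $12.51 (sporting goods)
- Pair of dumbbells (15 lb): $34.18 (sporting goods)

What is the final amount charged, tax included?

Deli sandwich $9.69: ready-to-eat food → 7% → $0.68
Card game $10.11: toys and games → 8% → $0.81
Ski goggles $110.51: sporting goods, $110.00 or more → 9.25% → $10.22
Breakfast burrito $6.33: ready-to-eat food → 7% → $0.44
Camping tent (2-person) $94.94: sporting goods, under $110.00 → 1.75% → $1.66
Scented candle $17.93: all other goods → 8.5% → $1.52
Stainless water bottle $32.36: all other goods → 8.5% → $2.75
Café latte $4.38: ready-to-eat food → 7% → $0.31
Jump rope $12.51: sporting goods, under $110.00 → 1.75% → $0.22
Pair of dumbbells (15 lb) $34.18: sporting goods, under $110.00 → 1.75% → $0.60
Subtotal = $332.94; tax = $19.21; total due = $352.15

$352.15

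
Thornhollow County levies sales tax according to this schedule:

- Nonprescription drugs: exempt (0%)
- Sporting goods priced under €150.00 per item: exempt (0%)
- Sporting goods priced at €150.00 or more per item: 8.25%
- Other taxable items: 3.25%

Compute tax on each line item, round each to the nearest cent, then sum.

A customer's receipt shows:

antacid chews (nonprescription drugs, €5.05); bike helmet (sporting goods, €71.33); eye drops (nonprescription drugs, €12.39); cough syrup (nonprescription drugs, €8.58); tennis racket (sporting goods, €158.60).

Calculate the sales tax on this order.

€13.08

Antacid chews €5.05: nonprescription drugs → 0% → €0.00
Bike helmet €71.33: sporting goods, under €150.00 → 0% → €0.00
Eye drops €12.39: nonprescription drugs → 0% → €0.00
Cough syrup €8.58: nonprescription drugs → 0% → €0.00
Tennis racket €158.60: sporting goods, €150.00 or more → 8.25% → €13.08
Total tax = €13.08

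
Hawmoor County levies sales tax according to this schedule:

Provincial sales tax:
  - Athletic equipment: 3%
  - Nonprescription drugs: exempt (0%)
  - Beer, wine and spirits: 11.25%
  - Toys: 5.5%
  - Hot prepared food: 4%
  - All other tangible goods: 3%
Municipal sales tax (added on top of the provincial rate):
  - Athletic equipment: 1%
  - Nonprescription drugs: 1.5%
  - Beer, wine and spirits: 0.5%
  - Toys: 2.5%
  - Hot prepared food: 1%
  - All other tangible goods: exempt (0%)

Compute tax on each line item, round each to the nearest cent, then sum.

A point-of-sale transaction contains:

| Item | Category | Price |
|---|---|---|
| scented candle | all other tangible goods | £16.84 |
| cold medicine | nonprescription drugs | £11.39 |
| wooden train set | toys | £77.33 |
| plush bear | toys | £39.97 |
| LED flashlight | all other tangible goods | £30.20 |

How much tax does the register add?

£10.98

Scented candle £16.84: all other tangible goods → 3% + 0% municipal = 3% → £0.51
Cold medicine £11.39: nonprescription drugs → 0% + 1.5% municipal = 1.5% → £0.17
Wooden train set £77.33: toys → 5.5% + 2.5% municipal = 8% → £6.19
Plush bear £39.97: toys → 5.5% + 2.5% municipal = 8% → £3.20
LED flashlight £30.20: all other tangible goods → 3% + 0% municipal = 3% → £0.91
Total tax = £0.51 + £0.17 + £6.19 + £3.20 + £0.91 = £10.98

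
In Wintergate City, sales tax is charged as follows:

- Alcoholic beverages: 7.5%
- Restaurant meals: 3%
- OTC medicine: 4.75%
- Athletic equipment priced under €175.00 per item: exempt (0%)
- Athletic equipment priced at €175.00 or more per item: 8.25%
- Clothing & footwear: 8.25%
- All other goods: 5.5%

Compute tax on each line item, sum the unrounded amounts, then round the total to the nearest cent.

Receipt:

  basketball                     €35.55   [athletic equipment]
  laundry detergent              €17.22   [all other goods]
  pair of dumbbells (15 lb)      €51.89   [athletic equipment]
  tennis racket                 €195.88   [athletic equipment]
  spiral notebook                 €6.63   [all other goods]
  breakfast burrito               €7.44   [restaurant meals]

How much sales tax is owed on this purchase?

Basketball €35.55: athletic equipment, under €175.00 → 0% → €0.00
Laundry detergent €17.22: all other goods → 5.5% → €0.9471
Pair of dumbbells (15 lb) €51.89: athletic equipment, under €175.00 → 0% → €0.00
Tennis racket €195.88: athletic equipment, €175.00 or more → 8.25% → €16.1601
Spiral notebook €6.63: all other goods → 5.5% → €0.36465
Breakfast burrito €7.44: restaurant meals → 3% → €0.2232
Unrounded tax sum = €17.69505 → €17.70

€17.70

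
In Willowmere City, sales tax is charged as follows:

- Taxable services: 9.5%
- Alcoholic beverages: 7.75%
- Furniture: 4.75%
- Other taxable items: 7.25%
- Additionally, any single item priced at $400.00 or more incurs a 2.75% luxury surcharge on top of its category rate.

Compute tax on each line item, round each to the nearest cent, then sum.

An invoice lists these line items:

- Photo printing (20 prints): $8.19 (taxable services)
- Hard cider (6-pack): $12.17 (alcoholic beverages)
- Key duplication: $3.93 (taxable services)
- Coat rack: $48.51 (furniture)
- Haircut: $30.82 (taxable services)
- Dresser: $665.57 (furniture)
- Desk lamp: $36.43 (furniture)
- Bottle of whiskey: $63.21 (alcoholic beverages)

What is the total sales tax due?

$63.87

Photo printing (20 prints) $8.19: taxable services → 9.5% → $0.78
Hard cider (6-pack) $12.17: alcoholic beverages → 7.75% → $0.94
Key duplication $3.93: taxable services → 9.5% → $0.37
Coat rack $48.51: furniture → 4.75% → $2.30
Haircut $30.82: taxable services → 9.5% → $2.93
Dresser $665.57: furniture → 4.75% + 2.75% surcharge = 7.5% → $49.92
Desk lamp $36.43: furniture → 4.75% → $1.73
Bottle of whiskey $63.21: alcoholic beverages → 7.75% → $4.90
Total tax = $0.78 + $0.94 + $0.37 + $2.30 + $2.93 + $49.92 + $1.73 + $4.90 = $63.87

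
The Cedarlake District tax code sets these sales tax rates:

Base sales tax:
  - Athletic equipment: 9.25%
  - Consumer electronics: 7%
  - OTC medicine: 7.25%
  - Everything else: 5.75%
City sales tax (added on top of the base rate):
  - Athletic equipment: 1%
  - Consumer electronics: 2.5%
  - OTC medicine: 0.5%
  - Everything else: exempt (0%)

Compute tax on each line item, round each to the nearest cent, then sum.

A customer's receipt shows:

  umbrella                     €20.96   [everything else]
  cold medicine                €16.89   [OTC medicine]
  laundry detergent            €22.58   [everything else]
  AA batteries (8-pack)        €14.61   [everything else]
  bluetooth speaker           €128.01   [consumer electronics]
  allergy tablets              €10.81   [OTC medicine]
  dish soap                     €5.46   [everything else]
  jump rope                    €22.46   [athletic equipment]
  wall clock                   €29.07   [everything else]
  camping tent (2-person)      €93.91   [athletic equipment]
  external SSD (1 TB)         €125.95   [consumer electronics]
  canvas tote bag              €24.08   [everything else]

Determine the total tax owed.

€44.92

Umbrella €20.96: everything else → 5.75% + 0% city = 5.75% → €1.21
Cold medicine €16.89: OTC medicine → 7.25% + 0.5% city = 7.75% → €1.31
Laundry detergent €22.58: everything else → 5.75% + 0% city = 5.75% → €1.30
AA batteries (8-pack) €14.61: everything else → 5.75% + 0% city = 5.75% → €0.84
Bluetooth speaker €128.01: consumer electronics → 7% + 2.5% city = 9.5% → €12.16
Allergy tablets €10.81: OTC medicine → 7.25% + 0.5% city = 7.75% → €0.84
Dish soap €5.46: everything else → 5.75% + 0% city = 5.75% → €0.31
Jump rope €22.46: athletic equipment → 9.25% + 1% city = 10.25% → €2.30
Wall clock €29.07: everything else → 5.75% + 0% city = 5.75% → €1.67
Camping tent (2-person) €93.91: athletic equipment → 9.25% + 1% city = 10.25% → €9.63
External SSD (1 TB) €125.95: consumer electronics → 7% + 2.5% city = 9.5% → €11.97
Canvas tote bag €24.08: everything else → 5.75% + 0% city = 5.75% → €1.38
Total tax = €1.21 + €1.31 + €1.30 + €0.84 + €12.16 + €0.84 + €0.31 + €2.30 + €1.67 + €9.63 + €11.97 + €1.38 = €44.92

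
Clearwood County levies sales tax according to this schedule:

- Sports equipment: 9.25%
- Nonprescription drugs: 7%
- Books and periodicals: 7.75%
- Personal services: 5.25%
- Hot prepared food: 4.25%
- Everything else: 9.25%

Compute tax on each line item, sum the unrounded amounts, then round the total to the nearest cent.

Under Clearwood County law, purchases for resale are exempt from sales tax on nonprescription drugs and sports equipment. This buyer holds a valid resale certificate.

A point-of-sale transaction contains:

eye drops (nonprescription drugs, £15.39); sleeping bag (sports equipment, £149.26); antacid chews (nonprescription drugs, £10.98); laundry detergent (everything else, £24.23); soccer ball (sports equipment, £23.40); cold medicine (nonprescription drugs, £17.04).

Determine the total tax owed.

Eye drops £15.39: nonprescription drugs, buyer-exempt → 0% → £0.00
Sleeping bag £149.26: sports equipment, buyer-exempt → 0% → £0.00
Antacid chews £10.98: nonprescription drugs, buyer-exempt → 0% → £0.00
Laundry detergent £24.23: everything else → 9.25% → £2.241275
Soccer ball £23.40: sports equipment, buyer-exempt → 0% → £0.00
Cold medicine £17.04: nonprescription drugs, buyer-exempt → 0% → £0.00
Unrounded tax sum = £2.241275 → £2.24

£2.24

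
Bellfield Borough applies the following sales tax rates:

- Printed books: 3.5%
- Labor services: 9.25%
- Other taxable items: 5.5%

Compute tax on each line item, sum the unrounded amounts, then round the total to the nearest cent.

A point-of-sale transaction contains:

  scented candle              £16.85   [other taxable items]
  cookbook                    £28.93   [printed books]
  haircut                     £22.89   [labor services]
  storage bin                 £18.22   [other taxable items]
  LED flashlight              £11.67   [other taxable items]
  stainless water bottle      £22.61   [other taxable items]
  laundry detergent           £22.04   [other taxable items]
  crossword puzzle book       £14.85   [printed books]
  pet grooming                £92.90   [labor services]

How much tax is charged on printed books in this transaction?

Cookbook £28.93: printed books → 3.5% → £1.01255
Crossword puzzle book £14.85: printed books → 3.5% → £0.51975
Tax on printed books: unrounded sum = £1.5323 → £1.53

£1.53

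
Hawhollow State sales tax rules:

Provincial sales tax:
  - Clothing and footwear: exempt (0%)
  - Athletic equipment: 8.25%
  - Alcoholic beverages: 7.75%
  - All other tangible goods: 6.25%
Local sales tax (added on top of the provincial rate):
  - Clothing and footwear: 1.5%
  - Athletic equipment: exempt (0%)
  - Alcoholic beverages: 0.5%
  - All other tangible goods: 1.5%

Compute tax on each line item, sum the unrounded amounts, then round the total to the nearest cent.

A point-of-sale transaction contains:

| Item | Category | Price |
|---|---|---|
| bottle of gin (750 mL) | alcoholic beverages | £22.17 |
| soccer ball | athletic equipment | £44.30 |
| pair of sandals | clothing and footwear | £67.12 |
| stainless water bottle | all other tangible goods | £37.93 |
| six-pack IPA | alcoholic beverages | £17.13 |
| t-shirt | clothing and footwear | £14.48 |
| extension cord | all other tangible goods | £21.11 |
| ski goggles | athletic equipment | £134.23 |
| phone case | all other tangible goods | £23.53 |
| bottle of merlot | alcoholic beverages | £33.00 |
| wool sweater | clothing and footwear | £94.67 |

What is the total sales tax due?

£29.74

Bottle of gin (750 mL) £22.17: alcoholic beverages → 7.75% + 0.5% local = 8.25% → £1.829025
Soccer ball £44.30: athletic equipment → 8.25% + 0% local = 8.25% → £3.65475
Pair of sandals £67.12: clothing and footwear → 0% + 1.5% local = 1.5% → £1.0068
Stainless water bottle £37.93: all other tangible goods → 6.25% + 1.5% local = 7.75% → £2.939575
Six-pack IPA £17.13: alcoholic beverages → 7.75% + 0.5% local = 8.25% → £1.413225
T-shirt £14.48: clothing and footwear → 0% + 1.5% local = 1.5% → £0.2172
Extension cord £21.11: all other tangible goods → 6.25% + 1.5% local = 7.75% → £1.636025
Ski goggles £134.23: athletic equipment → 8.25% + 0% local = 8.25% → £11.073975
Phone case £23.53: all other tangible goods → 6.25% + 1.5% local = 7.75% → £1.823575
Bottle of merlot £33.00: alcoholic beverages → 7.75% + 0.5% local = 8.25% → £2.7225
Wool sweater £94.67: clothing and footwear → 0% + 1.5% local = 1.5% → £1.42005
Unrounded tax sum = £29.7367 → £29.74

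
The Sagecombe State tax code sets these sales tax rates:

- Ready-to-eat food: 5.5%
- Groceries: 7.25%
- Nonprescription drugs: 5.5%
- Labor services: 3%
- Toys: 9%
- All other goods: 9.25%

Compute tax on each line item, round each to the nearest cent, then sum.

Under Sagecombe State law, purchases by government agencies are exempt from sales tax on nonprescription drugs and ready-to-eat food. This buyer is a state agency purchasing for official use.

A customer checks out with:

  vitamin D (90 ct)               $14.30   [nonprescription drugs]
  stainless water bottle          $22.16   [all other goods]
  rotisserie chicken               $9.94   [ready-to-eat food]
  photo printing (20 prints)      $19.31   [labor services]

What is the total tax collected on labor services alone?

$0.58

Photo printing (20 prints) $19.31: labor services → 3% → $0.58
Tax on labor services = $0.58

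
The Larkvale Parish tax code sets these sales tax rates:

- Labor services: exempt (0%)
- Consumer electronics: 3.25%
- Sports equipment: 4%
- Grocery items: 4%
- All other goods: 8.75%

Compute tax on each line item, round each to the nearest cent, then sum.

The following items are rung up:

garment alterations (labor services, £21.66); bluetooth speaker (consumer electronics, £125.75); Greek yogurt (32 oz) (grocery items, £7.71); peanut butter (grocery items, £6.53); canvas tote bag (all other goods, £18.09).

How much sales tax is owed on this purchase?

£6.24

Garment alterations £21.66: labor services → 0% → £0.00
Bluetooth speaker £125.75: consumer electronics → 3.25% → £4.09
Greek yogurt (32 oz) £7.71: grocery items → 4% → £0.31
Peanut butter £6.53: grocery items → 4% → £0.26
Canvas tote bag £18.09: all other goods → 8.75% → £1.58
Total tax = £4.09 + £0.31 + £0.26 + £1.58 = £6.24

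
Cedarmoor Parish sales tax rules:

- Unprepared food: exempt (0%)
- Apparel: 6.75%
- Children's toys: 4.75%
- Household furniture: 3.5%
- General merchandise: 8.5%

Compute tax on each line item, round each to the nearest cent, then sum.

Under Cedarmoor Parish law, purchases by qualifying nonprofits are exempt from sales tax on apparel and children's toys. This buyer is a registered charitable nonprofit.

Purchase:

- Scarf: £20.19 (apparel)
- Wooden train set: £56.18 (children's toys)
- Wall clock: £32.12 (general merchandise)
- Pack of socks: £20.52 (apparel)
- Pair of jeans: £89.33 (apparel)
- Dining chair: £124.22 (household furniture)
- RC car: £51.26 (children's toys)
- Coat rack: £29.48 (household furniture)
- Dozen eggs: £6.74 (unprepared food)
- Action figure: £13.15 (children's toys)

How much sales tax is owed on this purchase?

Scarf £20.19: apparel, buyer-exempt → 0% → £0.00
Wooden train set £56.18: children's toys, buyer-exempt → 0% → £0.00
Wall clock £32.12: general merchandise → 8.5% → £2.73
Pack of socks £20.52: apparel, buyer-exempt → 0% → £0.00
Pair of jeans £89.33: apparel, buyer-exempt → 0% → £0.00
Dining chair £124.22: household furniture → 3.5% → £4.35
RC car £51.26: children's toys, buyer-exempt → 0% → £0.00
Coat rack £29.48: household furniture → 3.5% → £1.03
Dozen eggs £6.74: unprepared food → 0% → £0.00
Action figure £13.15: children's toys, buyer-exempt → 0% → £0.00
Total tax = £2.73 + £4.35 + £1.03 = £8.11

£8.11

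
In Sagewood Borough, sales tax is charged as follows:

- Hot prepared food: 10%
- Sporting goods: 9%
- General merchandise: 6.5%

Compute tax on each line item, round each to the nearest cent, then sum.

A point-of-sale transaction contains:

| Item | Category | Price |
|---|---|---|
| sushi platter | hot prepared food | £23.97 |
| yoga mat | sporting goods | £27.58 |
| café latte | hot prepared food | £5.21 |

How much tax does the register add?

Sushi platter £23.97: hot prepared food → 10% → £2.40
Yoga mat £27.58: sporting goods → 9% → £2.48
Café latte £5.21: hot prepared food → 10% → £0.52
Total tax = £2.40 + £2.48 + £0.52 = £5.40

£5.40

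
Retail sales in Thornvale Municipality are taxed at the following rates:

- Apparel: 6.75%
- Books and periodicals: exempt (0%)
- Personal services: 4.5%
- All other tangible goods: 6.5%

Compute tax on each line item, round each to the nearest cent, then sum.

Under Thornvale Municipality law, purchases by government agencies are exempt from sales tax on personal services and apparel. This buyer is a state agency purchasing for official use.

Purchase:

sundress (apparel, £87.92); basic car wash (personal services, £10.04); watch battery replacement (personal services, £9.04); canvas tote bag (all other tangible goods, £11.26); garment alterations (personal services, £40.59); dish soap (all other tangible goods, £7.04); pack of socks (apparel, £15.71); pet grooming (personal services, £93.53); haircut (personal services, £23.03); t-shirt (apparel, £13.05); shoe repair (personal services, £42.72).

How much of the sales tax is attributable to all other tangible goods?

Canvas tote bag £11.26: all other tangible goods → 6.5% → £0.73
Dish soap £7.04: all other tangible goods → 6.5% → £0.46
Tax on all other tangible goods = £0.73 + £0.46 = £1.19

£1.19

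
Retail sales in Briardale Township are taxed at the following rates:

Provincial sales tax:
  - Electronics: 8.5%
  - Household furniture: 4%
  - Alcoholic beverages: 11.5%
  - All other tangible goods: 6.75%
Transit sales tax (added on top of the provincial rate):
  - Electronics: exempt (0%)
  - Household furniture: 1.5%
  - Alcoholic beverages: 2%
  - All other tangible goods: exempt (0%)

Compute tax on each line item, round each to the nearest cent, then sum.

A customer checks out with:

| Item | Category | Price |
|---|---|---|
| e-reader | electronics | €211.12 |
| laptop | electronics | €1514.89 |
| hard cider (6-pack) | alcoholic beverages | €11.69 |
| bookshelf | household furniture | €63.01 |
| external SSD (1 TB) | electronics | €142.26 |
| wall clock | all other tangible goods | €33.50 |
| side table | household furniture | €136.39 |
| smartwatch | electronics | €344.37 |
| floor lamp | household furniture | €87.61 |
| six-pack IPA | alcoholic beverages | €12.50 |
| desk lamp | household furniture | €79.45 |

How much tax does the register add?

E-reader €211.12: electronics → 8.5% + 0% transit = 8.5% → €17.95
Laptop €1514.89: electronics → 8.5% + 0% transit = 8.5% → €128.77
Hard cider (6-pack) €11.69: alcoholic beverages → 11.5% + 2% transit = 13.5% → €1.58
Bookshelf €63.01: household furniture → 4% + 1.5% transit = 5.5% → €3.47
External SSD (1 TB) €142.26: electronics → 8.5% + 0% transit = 8.5% → €12.09
Wall clock €33.50: all other tangible goods → 6.75% + 0% transit = 6.75% → €2.26
Side table €136.39: household furniture → 4% + 1.5% transit = 5.5% → €7.50
Smartwatch €344.37: electronics → 8.5% + 0% transit = 8.5% → €29.27
Floor lamp €87.61: household furniture → 4% + 1.5% transit = 5.5% → €4.82
Six-pack IPA €12.50: alcoholic beverages → 11.5% + 2% transit = 13.5% → €1.69
Desk lamp €79.45: household furniture → 4% + 1.5% transit = 5.5% → €4.37
Total tax = €17.95 + €128.77 + €1.58 + €3.47 + €12.09 + €2.26 + €7.50 + €29.27 + €4.82 + €1.69 + €4.37 = €213.77

€213.77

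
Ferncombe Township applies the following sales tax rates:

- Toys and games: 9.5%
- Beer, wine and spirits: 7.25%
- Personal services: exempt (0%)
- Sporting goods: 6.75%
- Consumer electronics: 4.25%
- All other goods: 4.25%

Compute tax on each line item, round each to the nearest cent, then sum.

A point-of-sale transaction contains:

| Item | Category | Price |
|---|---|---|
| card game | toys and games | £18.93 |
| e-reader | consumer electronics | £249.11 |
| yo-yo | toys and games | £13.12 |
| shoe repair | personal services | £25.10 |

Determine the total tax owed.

£13.64

Card game £18.93: toys and games → 9.5% → £1.80
E-reader £249.11: consumer electronics → 4.25% → £10.59
Yo-yo £13.12: toys and games → 9.5% → £1.25
Shoe repair £25.10: personal services → 0% → £0.00
Total tax = £1.80 + £10.59 + £1.25 = £13.64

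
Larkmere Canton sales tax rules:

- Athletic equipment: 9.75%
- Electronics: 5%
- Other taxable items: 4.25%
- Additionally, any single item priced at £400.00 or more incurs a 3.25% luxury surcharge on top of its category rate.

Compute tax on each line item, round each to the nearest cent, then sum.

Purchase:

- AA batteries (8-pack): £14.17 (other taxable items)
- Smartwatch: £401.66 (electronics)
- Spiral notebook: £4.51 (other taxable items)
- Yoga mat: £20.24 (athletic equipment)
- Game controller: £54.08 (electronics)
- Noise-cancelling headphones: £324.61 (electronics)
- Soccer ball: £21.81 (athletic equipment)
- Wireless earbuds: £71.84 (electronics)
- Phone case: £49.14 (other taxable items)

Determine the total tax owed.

AA batteries (8-pack) £14.17: other taxable items → 4.25% → £0.60
Smartwatch £401.66: electronics → 5% + 3.25% surcharge = 8.25% → £33.14
Spiral notebook £4.51: other taxable items → 4.25% → £0.19
Yoga mat £20.24: athletic equipment → 9.75% → £1.97
Game controller £54.08: electronics → 5% → £2.70
Noise-cancelling headphones £324.61: electronics → 5% → £16.23
Soccer ball £21.81: athletic equipment → 9.75% → £2.13
Wireless earbuds £71.84: electronics → 5% → £3.59
Phone case £49.14: other taxable items → 4.25% → £2.09
Total tax = £0.60 + £33.14 + £0.19 + £1.97 + £2.70 + £16.23 + £2.13 + £3.59 + £2.09 = £62.64

£62.64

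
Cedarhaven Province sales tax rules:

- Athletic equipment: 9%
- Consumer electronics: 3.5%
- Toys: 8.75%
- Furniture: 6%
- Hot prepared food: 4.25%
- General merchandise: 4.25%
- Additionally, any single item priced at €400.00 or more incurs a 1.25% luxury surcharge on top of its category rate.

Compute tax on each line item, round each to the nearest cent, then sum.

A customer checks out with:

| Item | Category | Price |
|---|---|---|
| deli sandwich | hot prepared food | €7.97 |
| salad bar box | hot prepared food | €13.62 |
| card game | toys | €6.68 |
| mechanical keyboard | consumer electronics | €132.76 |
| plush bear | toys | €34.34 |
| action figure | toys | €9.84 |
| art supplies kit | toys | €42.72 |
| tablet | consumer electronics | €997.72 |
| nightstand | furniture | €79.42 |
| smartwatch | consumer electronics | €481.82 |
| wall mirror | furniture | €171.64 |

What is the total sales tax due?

€99.10

Deli sandwich €7.97: hot prepared food → 4.25% → €0.34
Salad bar box €13.62: hot prepared food → 4.25% → €0.58
Card game €6.68: toys → 8.75% → €0.58
Mechanical keyboard €132.76: consumer electronics → 3.5% → €4.65
Plush bear €34.34: toys → 8.75% → €3.00
Action figure €9.84: toys → 8.75% → €0.86
Art supplies kit €42.72: toys → 8.75% → €3.74
Tablet €997.72: consumer electronics → 3.5% + 1.25% surcharge = 4.75% → €47.39
Nightstand €79.42: furniture → 6% → €4.77
Smartwatch €481.82: consumer electronics → 3.5% + 1.25% surcharge = 4.75% → €22.89
Wall mirror €171.64: furniture → 6% → €10.30
Total tax = €0.34 + €0.58 + €0.58 + €4.65 + €3.00 + €0.86 + €3.74 + €47.39 + €4.77 + €22.89 + €10.30 = €99.10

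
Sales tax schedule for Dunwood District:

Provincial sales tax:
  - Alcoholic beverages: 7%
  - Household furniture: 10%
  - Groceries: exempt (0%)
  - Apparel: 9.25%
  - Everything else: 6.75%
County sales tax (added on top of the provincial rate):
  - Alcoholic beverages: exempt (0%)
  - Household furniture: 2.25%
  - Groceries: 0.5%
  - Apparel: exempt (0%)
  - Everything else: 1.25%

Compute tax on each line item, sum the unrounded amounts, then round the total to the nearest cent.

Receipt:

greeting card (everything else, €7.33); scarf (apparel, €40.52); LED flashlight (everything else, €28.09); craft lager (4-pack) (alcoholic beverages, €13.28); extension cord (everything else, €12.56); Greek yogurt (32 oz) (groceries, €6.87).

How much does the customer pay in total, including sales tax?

€117.20

Greeting card €7.33: everything else → 6.75% + 1.25% county = 8% → €0.5864
Scarf €40.52: apparel → 9.25% + 0% county = 9.25% → €3.7481
LED flashlight €28.09: everything else → 6.75% + 1.25% county = 8% → €2.2472
Craft lager (4-pack) €13.28: alcoholic beverages → 7% + 0% county = 7% → €0.9296
Extension cord €12.56: everything else → 6.75% + 1.25% county = 8% → €1.0048
Greek yogurt (32 oz) €6.87: groceries → 0% + 0.5% county = 0.5% → €0.03435
Subtotal = €108.65; unrounded tax = €8.55045 → €8.55; total due = €117.20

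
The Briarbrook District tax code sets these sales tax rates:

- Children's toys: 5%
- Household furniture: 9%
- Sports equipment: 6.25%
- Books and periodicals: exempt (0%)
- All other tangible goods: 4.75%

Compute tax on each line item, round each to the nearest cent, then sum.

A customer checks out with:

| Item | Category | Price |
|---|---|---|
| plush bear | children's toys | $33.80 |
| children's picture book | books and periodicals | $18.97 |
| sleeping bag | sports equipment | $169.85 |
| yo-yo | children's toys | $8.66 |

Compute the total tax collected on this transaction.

Plush bear $33.80: children's toys → 5% → $1.69
Children's picture book $18.97: books and periodicals → 0% → $0.00
Sleeping bag $169.85: sports equipment → 6.25% → $10.62
Yo-yo $8.66: children's toys → 5% → $0.43
Total tax = $1.69 + $10.62 + $0.43 = $12.74

$12.74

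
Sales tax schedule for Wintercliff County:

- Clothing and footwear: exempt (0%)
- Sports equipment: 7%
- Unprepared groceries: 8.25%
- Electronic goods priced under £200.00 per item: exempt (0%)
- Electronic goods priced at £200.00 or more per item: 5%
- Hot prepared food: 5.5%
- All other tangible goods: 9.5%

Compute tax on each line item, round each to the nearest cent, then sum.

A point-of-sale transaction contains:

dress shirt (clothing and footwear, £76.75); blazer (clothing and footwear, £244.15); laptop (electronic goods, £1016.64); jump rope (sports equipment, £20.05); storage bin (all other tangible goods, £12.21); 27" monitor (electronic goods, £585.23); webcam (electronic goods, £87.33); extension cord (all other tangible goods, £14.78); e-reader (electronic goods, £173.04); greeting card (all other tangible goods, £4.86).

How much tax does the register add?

£84.51

Dress shirt £76.75: clothing and footwear → 0% → £0.00
Blazer £244.15: clothing and footwear → 0% → £0.00
Laptop £1016.64: electronic goods, £200.00 or more → 5% → £50.83
Jump rope £20.05: sports equipment → 7% → £1.40
Storage bin £12.21: all other tangible goods → 9.5% → £1.16
27" monitor £585.23: electronic goods, £200.00 or more → 5% → £29.26
Webcam £87.33: electronic goods, under £200.00 → 0% → £0.00
Extension cord £14.78: all other tangible goods → 9.5% → £1.40
E-reader £173.04: electronic goods, under £200.00 → 0% → £0.00
Greeting card £4.86: all other tangible goods → 9.5% → £0.46
Total tax = £50.83 + £1.40 + £1.16 + £29.26 + £1.40 + £0.46 = £84.51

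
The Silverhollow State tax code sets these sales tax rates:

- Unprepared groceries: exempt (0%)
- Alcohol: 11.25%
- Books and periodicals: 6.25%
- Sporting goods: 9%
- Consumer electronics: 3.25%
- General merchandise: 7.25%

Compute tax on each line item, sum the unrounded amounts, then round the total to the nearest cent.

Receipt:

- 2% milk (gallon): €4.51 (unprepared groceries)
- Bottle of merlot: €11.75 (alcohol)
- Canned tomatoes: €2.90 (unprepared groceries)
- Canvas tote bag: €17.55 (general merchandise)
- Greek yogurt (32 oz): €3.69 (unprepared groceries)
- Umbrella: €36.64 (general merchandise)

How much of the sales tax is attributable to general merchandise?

€3.93

Canvas tote bag €17.55: general merchandise → 7.25% → €1.272375
Umbrella €36.64: general merchandise → 7.25% → €2.6564
Tax on general merchandise: unrounded sum = €3.928775 → €3.93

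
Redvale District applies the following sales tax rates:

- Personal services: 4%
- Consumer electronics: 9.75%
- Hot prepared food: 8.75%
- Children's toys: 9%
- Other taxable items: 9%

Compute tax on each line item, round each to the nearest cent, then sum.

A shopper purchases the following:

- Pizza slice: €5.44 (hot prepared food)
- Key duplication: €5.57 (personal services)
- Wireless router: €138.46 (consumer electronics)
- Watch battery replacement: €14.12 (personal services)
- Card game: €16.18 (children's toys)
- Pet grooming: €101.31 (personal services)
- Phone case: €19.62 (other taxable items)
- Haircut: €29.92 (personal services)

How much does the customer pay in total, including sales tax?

Pizza slice €5.44: hot prepared food → 8.75% → €0.48
Key duplication €5.57: personal services → 4% → €0.22
Wireless router €138.46: consumer electronics → 9.75% → €13.50
Watch battery replacement €14.12: personal services → 4% → €0.56
Card game €16.18: children's toys → 9% → €1.46
Pet grooming €101.31: personal services → 4% → €4.05
Phone case €19.62: other taxable items → 9% → €1.77
Haircut €29.92: personal services → 4% → €1.20
Subtotal = €330.62; tax = €23.24; total due = €353.86

€353.86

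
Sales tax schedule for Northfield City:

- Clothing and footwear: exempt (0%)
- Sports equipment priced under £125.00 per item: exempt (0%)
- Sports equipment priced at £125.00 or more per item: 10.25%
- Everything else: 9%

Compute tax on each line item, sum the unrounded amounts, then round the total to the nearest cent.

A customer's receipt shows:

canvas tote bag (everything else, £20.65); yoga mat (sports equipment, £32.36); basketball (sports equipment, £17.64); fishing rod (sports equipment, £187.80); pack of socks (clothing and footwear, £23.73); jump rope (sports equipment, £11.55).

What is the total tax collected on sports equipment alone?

£19.25

Yoga mat £32.36: sports equipment, under £125.00 → 0% → £0.00
Basketball £17.64: sports equipment, under £125.00 → 0% → £0.00
Fishing rod £187.80: sports equipment, £125.00 or more → 10.25% → £19.2495
Jump rope £11.55: sports equipment, under £125.00 → 0% → £0.00
Tax on sports equipment: unrounded sum = £19.2495 → £19.25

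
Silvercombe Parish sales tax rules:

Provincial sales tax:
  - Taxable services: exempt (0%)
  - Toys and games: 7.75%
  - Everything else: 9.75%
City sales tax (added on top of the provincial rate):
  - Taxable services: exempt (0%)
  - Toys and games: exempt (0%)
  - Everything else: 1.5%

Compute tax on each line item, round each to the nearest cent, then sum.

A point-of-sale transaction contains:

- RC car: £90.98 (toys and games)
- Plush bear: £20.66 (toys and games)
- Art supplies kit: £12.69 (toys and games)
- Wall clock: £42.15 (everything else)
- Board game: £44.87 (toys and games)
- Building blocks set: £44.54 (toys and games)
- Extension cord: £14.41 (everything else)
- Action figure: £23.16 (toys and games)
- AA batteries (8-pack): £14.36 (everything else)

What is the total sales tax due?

RC car £90.98: toys and games → 7.75% + 0% city = 7.75% → £7.05
Plush bear £20.66: toys and games → 7.75% + 0% city = 7.75% → £1.60
Art supplies kit £12.69: toys and games → 7.75% + 0% city = 7.75% → £0.98
Wall clock £42.15: everything else → 9.75% + 1.5% city = 11.25% → £4.74
Board game £44.87: toys and games → 7.75% + 0% city = 7.75% → £3.48
Building blocks set £44.54: toys and games → 7.75% + 0% city = 7.75% → £3.45
Extension cord £14.41: everything else → 9.75% + 1.5% city = 11.25% → £1.62
Action figure £23.16: toys and games → 7.75% + 0% city = 7.75% → £1.79
AA batteries (8-pack) £14.36: everything else → 9.75% + 1.5% city = 11.25% → £1.62
Total tax = £7.05 + £1.60 + £0.98 + £4.74 + £3.48 + £3.45 + £1.62 + £1.79 + £1.62 = £26.33

£26.33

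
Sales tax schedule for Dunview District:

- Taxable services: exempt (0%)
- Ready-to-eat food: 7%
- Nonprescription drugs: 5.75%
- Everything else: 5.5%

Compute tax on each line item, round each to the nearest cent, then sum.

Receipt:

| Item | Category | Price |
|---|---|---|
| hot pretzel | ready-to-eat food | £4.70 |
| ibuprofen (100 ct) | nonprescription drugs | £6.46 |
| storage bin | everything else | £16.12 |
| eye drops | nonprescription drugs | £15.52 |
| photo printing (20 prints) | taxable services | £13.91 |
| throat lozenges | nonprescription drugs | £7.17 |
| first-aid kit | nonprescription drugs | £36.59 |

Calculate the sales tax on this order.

Hot pretzel £4.70: ready-to-eat food → 7% → £0.33
Ibuprofen (100 ct) £6.46: nonprescription drugs → 5.75% → £0.37
Storage bin £16.12: everything else → 5.5% → £0.89
Eye drops £15.52: nonprescription drugs → 5.75% → £0.89
Photo printing (20 prints) £13.91: taxable services → 0% → £0.00
Throat lozenges £7.17: nonprescription drugs → 5.75% → £0.41
First-aid kit £36.59: nonprescription drugs → 5.75% → £2.10
Total tax = £0.33 + £0.37 + £0.89 + £0.89 + £0.41 + £2.10 = £4.99

£4.99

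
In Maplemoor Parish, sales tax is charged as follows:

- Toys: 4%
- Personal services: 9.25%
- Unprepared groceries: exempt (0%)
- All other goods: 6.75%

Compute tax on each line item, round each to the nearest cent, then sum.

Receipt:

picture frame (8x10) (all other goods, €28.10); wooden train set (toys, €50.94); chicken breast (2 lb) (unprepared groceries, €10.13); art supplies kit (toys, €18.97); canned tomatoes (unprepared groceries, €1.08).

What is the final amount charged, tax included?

Picture frame (8x10) €28.10: all other goods → 6.75% → €1.90
Wooden train set €50.94: toys → 4% → €2.04
Chicken breast (2 lb) €10.13: unprepared groceries → 0% → €0.00
Art supplies kit €18.97: toys → 4% → €0.76
Canned tomatoes €1.08: unprepared groceries → 0% → €0.00
Subtotal = €109.22; tax = €4.70; total due = €113.92

€113.92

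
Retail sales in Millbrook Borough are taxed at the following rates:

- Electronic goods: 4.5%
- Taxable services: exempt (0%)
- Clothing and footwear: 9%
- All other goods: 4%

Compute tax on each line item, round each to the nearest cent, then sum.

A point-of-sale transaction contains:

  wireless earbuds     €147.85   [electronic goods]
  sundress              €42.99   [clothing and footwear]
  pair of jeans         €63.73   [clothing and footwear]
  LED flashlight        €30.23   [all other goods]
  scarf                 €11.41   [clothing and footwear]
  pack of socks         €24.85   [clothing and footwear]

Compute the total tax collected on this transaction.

€20.74

Wireless earbuds €147.85: electronic goods → 4.5% → €6.65
Sundress €42.99: clothing and footwear → 9% → €3.87
Pair of jeans €63.73: clothing and footwear → 9% → €5.74
LED flashlight €30.23: all other goods → 4% → €1.21
Scarf €11.41: clothing and footwear → 9% → €1.03
Pack of socks €24.85: clothing and footwear → 9% → €2.24
Total tax = €6.65 + €3.87 + €5.74 + €1.21 + €1.03 + €2.24 = €20.74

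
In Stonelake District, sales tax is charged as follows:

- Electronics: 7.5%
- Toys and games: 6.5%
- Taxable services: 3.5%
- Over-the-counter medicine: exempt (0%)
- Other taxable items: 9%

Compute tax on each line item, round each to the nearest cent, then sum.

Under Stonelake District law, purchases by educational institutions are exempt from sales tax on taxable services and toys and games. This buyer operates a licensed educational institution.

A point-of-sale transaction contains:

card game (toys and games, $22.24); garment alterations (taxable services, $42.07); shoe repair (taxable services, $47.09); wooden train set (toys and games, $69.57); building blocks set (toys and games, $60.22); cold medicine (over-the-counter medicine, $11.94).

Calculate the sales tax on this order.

$0.00

Card game $22.24: toys and games, buyer-exempt → 0% → $0.00
Garment alterations $42.07: taxable services, buyer-exempt → 0% → $0.00
Shoe repair $47.09: taxable services, buyer-exempt → 0% → $0.00
Wooden train set $69.57: toys and games, buyer-exempt → 0% → $0.00
Building blocks set $60.22: toys and games, buyer-exempt → 0% → $0.00
Cold medicine $11.94: over-the-counter medicine → 0% → $0.00
Total tax = $0.00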